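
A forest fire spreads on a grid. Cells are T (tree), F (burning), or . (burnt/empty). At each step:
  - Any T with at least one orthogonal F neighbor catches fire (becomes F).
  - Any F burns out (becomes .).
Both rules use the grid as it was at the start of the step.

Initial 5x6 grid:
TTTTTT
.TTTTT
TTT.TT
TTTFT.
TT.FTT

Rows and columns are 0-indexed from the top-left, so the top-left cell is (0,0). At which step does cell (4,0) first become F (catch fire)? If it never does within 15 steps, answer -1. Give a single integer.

Step 1: cell (4,0)='T' (+3 fires, +2 burnt)
Step 2: cell (4,0)='T' (+4 fires, +3 burnt)
Step 3: cell (4,0)='T' (+6 fires, +4 burnt)
Step 4: cell (4,0)='F' (+7 fires, +6 burnt)
  -> target ignites at step 4
Step 5: cell (4,0)='.' (+3 fires, +7 burnt)
Step 6: cell (4,0)='.' (+1 fires, +3 burnt)
Step 7: cell (4,0)='.' (+0 fires, +1 burnt)
  fire out at step 7

4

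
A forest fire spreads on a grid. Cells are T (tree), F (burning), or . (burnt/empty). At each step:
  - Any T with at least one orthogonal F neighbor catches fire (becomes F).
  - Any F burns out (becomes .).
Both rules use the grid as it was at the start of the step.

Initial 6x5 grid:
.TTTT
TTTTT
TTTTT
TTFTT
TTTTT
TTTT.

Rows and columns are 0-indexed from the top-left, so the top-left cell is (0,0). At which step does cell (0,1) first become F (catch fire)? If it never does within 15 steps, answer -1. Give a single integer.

Step 1: cell (0,1)='T' (+4 fires, +1 burnt)
Step 2: cell (0,1)='T' (+8 fires, +4 burnt)
Step 3: cell (0,1)='T' (+9 fires, +8 burnt)
Step 4: cell (0,1)='F' (+5 fires, +9 burnt)
  -> target ignites at step 4
Step 5: cell (0,1)='.' (+1 fires, +5 burnt)
Step 6: cell (0,1)='.' (+0 fires, +1 burnt)
  fire out at step 6

4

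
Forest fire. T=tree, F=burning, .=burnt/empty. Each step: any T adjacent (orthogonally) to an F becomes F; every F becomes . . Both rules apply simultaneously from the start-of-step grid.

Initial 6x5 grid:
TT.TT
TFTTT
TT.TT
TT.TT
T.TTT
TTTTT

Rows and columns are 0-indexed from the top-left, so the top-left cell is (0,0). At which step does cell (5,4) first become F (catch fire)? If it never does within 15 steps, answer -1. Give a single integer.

Step 1: cell (5,4)='T' (+4 fires, +1 burnt)
Step 2: cell (5,4)='T' (+4 fires, +4 burnt)
Step 3: cell (5,4)='T' (+4 fires, +4 burnt)
Step 4: cell (5,4)='T' (+4 fires, +4 burnt)
Step 5: cell (5,4)='T' (+3 fires, +4 burnt)
Step 6: cell (5,4)='T' (+4 fires, +3 burnt)
Step 7: cell (5,4)='F' (+2 fires, +4 burnt)
  -> target ignites at step 7
Step 8: cell (5,4)='.' (+0 fires, +2 burnt)
  fire out at step 8

7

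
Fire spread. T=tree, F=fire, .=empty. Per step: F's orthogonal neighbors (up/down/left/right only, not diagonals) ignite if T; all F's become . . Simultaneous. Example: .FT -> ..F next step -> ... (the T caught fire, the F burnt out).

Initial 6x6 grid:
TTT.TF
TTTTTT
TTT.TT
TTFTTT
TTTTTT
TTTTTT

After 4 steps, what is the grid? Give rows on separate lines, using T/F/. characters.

Step 1: 6 trees catch fire, 2 burn out
  TTT.F.
  TTTTTF
  TTF.TT
  TF.FTT
  TTFTTT
  TTTTTT
Step 2: 9 trees catch fire, 6 burn out
  TTT...
  TTFTF.
  TF..TF
  F...FT
  TF.FTT
  TTFTTT
Step 3: 10 trees catch fire, 9 burn out
  TTF...
  TF.F..
  F...F.
  .....F
  F...FT
  TF.FTT
Step 4: 5 trees catch fire, 10 burn out
  TF....
  F.....
  ......
  ......
  .....F
  F...FT

TF....
F.....
......
......
.....F
F...FT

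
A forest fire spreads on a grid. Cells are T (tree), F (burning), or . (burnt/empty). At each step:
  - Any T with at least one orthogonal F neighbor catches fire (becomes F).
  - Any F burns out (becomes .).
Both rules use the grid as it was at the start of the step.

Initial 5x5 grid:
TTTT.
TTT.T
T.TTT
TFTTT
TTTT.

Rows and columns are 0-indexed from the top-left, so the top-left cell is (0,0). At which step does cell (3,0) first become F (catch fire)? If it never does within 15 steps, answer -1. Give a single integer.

Step 1: cell (3,0)='F' (+3 fires, +1 burnt)
  -> target ignites at step 1
Step 2: cell (3,0)='.' (+5 fires, +3 burnt)
Step 3: cell (3,0)='.' (+5 fires, +5 burnt)
Step 4: cell (3,0)='.' (+4 fires, +5 burnt)
Step 5: cell (3,0)='.' (+3 fires, +4 burnt)
Step 6: cell (3,0)='.' (+0 fires, +3 burnt)
  fire out at step 6

1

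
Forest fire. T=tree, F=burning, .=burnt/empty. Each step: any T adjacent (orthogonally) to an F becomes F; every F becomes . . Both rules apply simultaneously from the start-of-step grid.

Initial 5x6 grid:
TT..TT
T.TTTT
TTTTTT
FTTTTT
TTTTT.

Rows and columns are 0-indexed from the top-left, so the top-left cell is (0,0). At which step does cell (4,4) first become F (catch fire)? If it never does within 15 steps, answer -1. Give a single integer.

Step 1: cell (4,4)='T' (+3 fires, +1 burnt)
Step 2: cell (4,4)='T' (+4 fires, +3 burnt)
Step 3: cell (4,4)='T' (+4 fires, +4 burnt)
Step 4: cell (4,4)='T' (+5 fires, +4 burnt)
Step 5: cell (4,4)='F' (+4 fires, +5 burnt)
  -> target ignites at step 5
Step 6: cell (4,4)='.' (+2 fires, +4 burnt)
Step 7: cell (4,4)='.' (+2 fires, +2 burnt)
Step 8: cell (4,4)='.' (+1 fires, +2 burnt)
Step 9: cell (4,4)='.' (+0 fires, +1 burnt)
  fire out at step 9

5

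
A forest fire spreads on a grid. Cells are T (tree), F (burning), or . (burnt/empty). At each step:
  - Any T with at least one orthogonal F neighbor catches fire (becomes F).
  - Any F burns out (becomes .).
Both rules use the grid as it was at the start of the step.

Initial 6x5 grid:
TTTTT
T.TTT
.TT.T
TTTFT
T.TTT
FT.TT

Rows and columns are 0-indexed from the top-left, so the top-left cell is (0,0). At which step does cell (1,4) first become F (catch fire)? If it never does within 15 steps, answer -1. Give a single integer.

Step 1: cell (1,4)='T' (+5 fires, +2 burnt)
Step 2: cell (1,4)='T' (+7 fires, +5 burnt)
Step 3: cell (1,4)='F' (+4 fires, +7 burnt)
  -> target ignites at step 3
Step 4: cell (1,4)='.' (+3 fires, +4 burnt)
Step 5: cell (1,4)='.' (+2 fires, +3 burnt)
Step 6: cell (1,4)='.' (+1 fires, +2 burnt)
Step 7: cell (1,4)='.' (+1 fires, +1 burnt)
Step 8: cell (1,4)='.' (+0 fires, +1 burnt)
  fire out at step 8

3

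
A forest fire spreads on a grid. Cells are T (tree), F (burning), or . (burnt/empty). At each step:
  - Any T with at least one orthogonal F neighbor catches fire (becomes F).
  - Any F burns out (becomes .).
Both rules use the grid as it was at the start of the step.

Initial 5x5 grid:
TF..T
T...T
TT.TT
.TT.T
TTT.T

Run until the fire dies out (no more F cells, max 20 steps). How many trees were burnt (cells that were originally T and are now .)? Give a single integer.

Answer: 9

Derivation:
Step 1: +1 fires, +1 burnt (F count now 1)
Step 2: +1 fires, +1 burnt (F count now 1)
Step 3: +1 fires, +1 burnt (F count now 1)
Step 4: +1 fires, +1 burnt (F count now 1)
Step 5: +1 fires, +1 burnt (F count now 1)
Step 6: +2 fires, +1 burnt (F count now 2)
Step 7: +2 fires, +2 burnt (F count now 2)
Step 8: +0 fires, +2 burnt (F count now 0)
Fire out after step 8
Initially T: 15, now '.': 19
Total burnt (originally-T cells now '.'): 9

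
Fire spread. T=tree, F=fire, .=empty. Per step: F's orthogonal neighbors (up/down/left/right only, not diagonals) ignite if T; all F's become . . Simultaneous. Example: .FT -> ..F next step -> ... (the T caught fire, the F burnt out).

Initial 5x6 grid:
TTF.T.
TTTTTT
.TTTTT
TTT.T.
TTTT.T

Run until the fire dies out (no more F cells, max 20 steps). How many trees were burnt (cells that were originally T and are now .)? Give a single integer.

Step 1: +2 fires, +1 burnt (F count now 2)
Step 2: +4 fires, +2 burnt (F count now 4)
Step 3: +5 fires, +4 burnt (F count now 5)
Step 4: +5 fires, +5 burnt (F count now 5)
Step 5: +5 fires, +5 burnt (F count now 5)
Step 6: +1 fires, +5 burnt (F count now 1)
Step 7: +0 fires, +1 burnt (F count now 0)
Fire out after step 7
Initially T: 23, now '.': 29
Total burnt (originally-T cells now '.'): 22

Answer: 22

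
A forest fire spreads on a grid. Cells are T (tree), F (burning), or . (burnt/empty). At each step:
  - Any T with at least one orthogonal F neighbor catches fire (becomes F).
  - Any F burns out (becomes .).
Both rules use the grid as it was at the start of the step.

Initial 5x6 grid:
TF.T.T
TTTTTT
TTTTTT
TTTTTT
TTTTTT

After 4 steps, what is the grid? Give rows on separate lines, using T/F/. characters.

Step 1: 2 trees catch fire, 1 burn out
  F..T.T
  TFTTTT
  TTTTTT
  TTTTTT
  TTTTTT
Step 2: 3 trees catch fire, 2 burn out
  ...T.T
  F.FTTT
  TFTTTT
  TTTTTT
  TTTTTT
Step 3: 4 trees catch fire, 3 burn out
  ...T.T
  ...FTT
  F.FTTT
  TFTTTT
  TTTTTT
Step 4: 6 trees catch fire, 4 burn out
  ...F.T
  ....FT
  ...FTT
  F.FTTT
  TFTTTT

...F.T
....FT
...FTT
F.FTTT
TFTTTT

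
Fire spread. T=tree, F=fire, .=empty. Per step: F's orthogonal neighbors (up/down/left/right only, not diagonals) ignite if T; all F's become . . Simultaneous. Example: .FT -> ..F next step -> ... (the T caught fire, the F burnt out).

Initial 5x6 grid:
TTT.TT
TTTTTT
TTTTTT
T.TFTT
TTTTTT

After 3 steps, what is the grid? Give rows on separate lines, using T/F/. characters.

Step 1: 4 trees catch fire, 1 burn out
  TTT.TT
  TTTTTT
  TTTFTT
  T.F.FT
  TTTFTT
Step 2: 6 trees catch fire, 4 burn out
  TTT.TT
  TTTFTT
  TTF.FT
  T....F
  TTF.FT
Step 3: 6 trees catch fire, 6 burn out
  TTT.TT
  TTF.FT
  TF...F
  T.....
  TF...F

TTT.TT
TTF.FT
TF...F
T.....
TF...F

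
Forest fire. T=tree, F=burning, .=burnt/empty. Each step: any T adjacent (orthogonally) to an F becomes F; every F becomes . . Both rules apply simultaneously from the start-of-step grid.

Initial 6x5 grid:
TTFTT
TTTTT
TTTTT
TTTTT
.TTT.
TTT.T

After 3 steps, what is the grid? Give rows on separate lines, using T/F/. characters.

Step 1: 3 trees catch fire, 1 burn out
  TF.FT
  TTFTT
  TTTTT
  TTTTT
  .TTT.
  TTT.T
Step 2: 5 trees catch fire, 3 burn out
  F...F
  TF.FT
  TTFTT
  TTTTT
  .TTT.
  TTT.T
Step 3: 5 trees catch fire, 5 burn out
  .....
  F...F
  TF.FT
  TTFTT
  .TTT.
  TTT.T

.....
F...F
TF.FT
TTFTT
.TTT.
TTT.T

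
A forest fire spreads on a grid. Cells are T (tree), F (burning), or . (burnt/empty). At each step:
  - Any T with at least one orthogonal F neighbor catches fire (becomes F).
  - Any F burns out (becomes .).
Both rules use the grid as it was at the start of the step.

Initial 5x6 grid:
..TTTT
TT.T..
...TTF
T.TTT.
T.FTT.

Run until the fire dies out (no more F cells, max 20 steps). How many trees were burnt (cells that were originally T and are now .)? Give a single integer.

Step 1: +3 fires, +2 burnt (F count now 3)
Step 2: +4 fires, +3 burnt (F count now 4)
Step 3: +1 fires, +4 burnt (F count now 1)
Step 4: +1 fires, +1 burnt (F count now 1)
Step 5: +2 fires, +1 burnt (F count now 2)
Step 6: +1 fires, +2 burnt (F count now 1)
Step 7: +0 fires, +1 burnt (F count now 0)
Fire out after step 7
Initially T: 16, now '.': 26
Total burnt (originally-T cells now '.'): 12

Answer: 12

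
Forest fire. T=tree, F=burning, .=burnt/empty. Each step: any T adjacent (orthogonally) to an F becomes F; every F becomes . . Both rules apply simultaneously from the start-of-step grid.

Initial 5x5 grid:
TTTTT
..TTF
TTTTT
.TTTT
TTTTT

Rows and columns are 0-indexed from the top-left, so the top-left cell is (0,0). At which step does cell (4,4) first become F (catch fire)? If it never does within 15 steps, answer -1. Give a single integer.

Step 1: cell (4,4)='T' (+3 fires, +1 burnt)
Step 2: cell (4,4)='T' (+4 fires, +3 burnt)
Step 3: cell (4,4)='F' (+4 fires, +4 burnt)
  -> target ignites at step 3
Step 4: cell (4,4)='.' (+4 fires, +4 burnt)
Step 5: cell (4,4)='.' (+4 fires, +4 burnt)
Step 6: cell (4,4)='.' (+1 fires, +4 burnt)
Step 7: cell (4,4)='.' (+1 fires, +1 burnt)
Step 8: cell (4,4)='.' (+0 fires, +1 burnt)
  fire out at step 8

3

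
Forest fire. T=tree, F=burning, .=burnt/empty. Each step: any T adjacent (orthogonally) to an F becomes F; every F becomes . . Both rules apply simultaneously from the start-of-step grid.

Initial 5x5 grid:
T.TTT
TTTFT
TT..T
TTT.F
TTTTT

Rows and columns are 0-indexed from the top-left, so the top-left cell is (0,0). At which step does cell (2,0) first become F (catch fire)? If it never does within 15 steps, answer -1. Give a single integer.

Step 1: cell (2,0)='T' (+5 fires, +2 burnt)
Step 2: cell (2,0)='T' (+4 fires, +5 burnt)
Step 3: cell (2,0)='T' (+3 fires, +4 burnt)
Step 4: cell (2,0)='F' (+5 fires, +3 burnt)
  -> target ignites at step 4
Step 5: cell (2,0)='.' (+2 fires, +5 burnt)
Step 6: cell (2,0)='.' (+0 fires, +2 burnt)
  fire out at step 6

4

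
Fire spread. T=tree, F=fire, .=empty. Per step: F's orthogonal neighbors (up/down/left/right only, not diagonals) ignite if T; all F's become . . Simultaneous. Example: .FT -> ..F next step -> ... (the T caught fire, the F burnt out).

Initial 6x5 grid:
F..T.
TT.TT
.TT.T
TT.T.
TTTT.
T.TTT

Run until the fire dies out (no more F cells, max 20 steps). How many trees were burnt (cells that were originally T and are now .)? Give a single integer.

Step 1: +1 fires, +1 burnt (F count now 1)
Step 2: +1 fires, +1 burnt (F count now 1)
Step 3: +1 fires, +1 burnt (F count now 1)
Step 4: +2 fires, +1 burnt (F count now 2)
Step 5: +2 fires, +2 burnt (F count now 2)
Step 6: +2 fires, +2 burnt (F count now 2)
Step 7: +3 fires, +2 burnt (F count now 3)
Step 8: +2 fires, +3 burnt (F count now 2)
Step 9: +1 fires, +2 burnt (F count now 1)
Step 10: +0 fires, +1 burnt (F count now 0)
Fire out after step 10
Initially T: 19, now '.': 26
Total burnt (originally-T cells now '.'): 15

Answer: 15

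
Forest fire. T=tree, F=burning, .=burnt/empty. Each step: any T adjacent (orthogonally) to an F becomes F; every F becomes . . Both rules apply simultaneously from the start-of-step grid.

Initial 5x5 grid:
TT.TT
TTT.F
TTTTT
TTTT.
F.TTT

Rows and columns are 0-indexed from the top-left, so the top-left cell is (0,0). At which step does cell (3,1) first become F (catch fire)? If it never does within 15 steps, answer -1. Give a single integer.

Step 1: cell (3,1)='T' (+3 fires, +2 burnt)
Step 2: cell (3,1)='F' (+4 fires, +3 burnt)
  -> target ignites at step 2
Step 3: cell (3,1)='.' (+5 fires, +4 burnt)
Step 4: cell (3,1)='.' (+5 fires, +5 burnt)
Step 5: cell (3,1)='.' (+2 fires, +5 burnt)
Step 6: cell (3,1)='.' (+0 fires, +2 burnt)
  fire out at step 6

2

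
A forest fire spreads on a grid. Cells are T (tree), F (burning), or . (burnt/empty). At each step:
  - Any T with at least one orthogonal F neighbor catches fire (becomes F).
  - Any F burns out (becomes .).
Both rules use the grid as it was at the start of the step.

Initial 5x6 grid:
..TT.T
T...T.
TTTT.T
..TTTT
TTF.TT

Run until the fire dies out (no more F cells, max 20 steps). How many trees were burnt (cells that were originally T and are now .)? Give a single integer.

Answer: 14

Derivation:
Step 1: +2 fires, +1 burnt (F count now 2)
Step 2: +3 fires, +2 burnt (F count now 3)
Step 3: +3 fires, +3 burnt (F count now 3)
Step 4: +3 fires, +3 burnt (F count now 3)
Step 5: +3 fires, +3 burnt (F count now 3)
Step 6: +0 fires, +3 burnt (F count now 0)
Fire out after step 6
Initially T: 18, now '.': 26
Total burnt (originally-T cells now '.'): 14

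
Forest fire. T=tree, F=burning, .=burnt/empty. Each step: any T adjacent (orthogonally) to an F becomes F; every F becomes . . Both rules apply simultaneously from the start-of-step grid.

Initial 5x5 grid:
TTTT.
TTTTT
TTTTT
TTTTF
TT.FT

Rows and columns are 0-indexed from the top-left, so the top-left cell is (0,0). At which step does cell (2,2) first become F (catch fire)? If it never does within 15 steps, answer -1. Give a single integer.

Step 1: cell (2,2)='T' (+3 fires, +2 burnt)
Step 2: cell (2,2)='T' (+3 fires, +3 burnt)
Step 3: cell (2,2)='F' (+3 fires, +3 burnt)
  -> target ignites at step 3
Step 4: cell (2,2)='.' (+5 fires, +3 burnt)
Step 5: cell (2,2)='.' (+4 fires, +5 burnt)
Step 6: cell (2,2)='.' (+2 fires, +4 burnt)
Step 7: cell (2,2)='.' (+1 fires, +2 burnt)
Step 8: cell (2,2)='.' (+0 fires, +1 burnt)
  fire out at step 8

3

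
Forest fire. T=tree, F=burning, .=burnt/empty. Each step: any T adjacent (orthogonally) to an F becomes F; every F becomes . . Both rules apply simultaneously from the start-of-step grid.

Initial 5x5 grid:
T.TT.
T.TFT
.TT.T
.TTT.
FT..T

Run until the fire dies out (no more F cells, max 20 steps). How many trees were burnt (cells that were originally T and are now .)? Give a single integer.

Step 1: +4 fires, +2 burnt (F count now 4)
Step 2: +4 fires, +4 burnt (F count now 4)
Step 3: +2 fires, +4 burnt (F count now 2)
Step 4: +1 fires, +2 burnt (F count now 1)
Step 5: +0 fires, +1 burnt (F count now 0)
Fire out after step 5
Initially T: 14, now '.': 22
Total burnt (originally-T cells now '.'): 11

Answer: 11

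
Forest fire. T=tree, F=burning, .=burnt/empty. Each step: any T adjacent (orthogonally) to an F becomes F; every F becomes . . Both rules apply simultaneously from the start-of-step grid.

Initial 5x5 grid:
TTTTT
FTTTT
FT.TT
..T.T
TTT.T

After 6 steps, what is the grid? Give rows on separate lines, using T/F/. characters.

Step 1: 3 trees catch fire, 2 burn out
  FTTTT
  .FTTT
  .F.TT
  ..T.T
  TTT.T
Step 2: 2 trees catch fire, 3 burn out
  .FTTT
  ..FTT
  ...TT
  ..T.T
  TTT.T
Step 3: 2 trees catch fire, 2 burn out
  ..FTT
  ...FT
  ...TT
  ..T.T
  TTT.T
Step 4: 3 trees catch fire, 2 burn out
  ...FT
  ....F
  ...FT
  ..T.T
  TTT.T
Step 5: 2 trees catch fire, 3 burn out
  ....F
  .....
  ....F
  ..T.T
  TTT.T
Step 6: 1 trees catch fire, 2 burn out
  .....
  .....
  .....
  ..T.F
  TTT.T

.....
.....
.....
..T.F
TTT.T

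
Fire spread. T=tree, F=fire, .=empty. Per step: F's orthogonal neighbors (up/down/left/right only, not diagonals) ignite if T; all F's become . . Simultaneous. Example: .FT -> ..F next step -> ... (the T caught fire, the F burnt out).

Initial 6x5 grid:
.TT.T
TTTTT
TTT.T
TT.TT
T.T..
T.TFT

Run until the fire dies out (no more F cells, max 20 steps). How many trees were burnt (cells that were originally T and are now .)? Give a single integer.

Step 1: +2 fires, +1 burnt (F count now 2)
Step 2: +1 fires, +2 burnt (F count now 1)
Step 3: +0 fires, +1 burnt (F count now 0)
Fire out after step 3
Initially T: 21, now '.': 12
Total burnt (originally-T cells now '.'): 3

Answer: 3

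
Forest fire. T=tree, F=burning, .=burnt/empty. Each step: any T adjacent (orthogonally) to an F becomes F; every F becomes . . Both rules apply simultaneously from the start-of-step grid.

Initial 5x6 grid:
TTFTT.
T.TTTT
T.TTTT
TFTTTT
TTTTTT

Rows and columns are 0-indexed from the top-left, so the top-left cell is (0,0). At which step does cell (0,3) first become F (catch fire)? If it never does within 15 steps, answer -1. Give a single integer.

Step 1: cell (0,3)='F' (+6 fires, +2 burnt)
  -> target ignites at step 1
Step 2: cell (0,3)='.' (+8 fires, +6 burnt)
Step 3: cell (0,3)='.' (+5 fires, +8 burnt)
Step 4: cell (0,3)='.' (+4 fires, +5 burnt)
Step 5: cell (0,3)='.' (+2 fires, +4 burnt)
Step 6: cell (0,3)='.' (+0 fires, +2 burnt)
  fire out at step 6

1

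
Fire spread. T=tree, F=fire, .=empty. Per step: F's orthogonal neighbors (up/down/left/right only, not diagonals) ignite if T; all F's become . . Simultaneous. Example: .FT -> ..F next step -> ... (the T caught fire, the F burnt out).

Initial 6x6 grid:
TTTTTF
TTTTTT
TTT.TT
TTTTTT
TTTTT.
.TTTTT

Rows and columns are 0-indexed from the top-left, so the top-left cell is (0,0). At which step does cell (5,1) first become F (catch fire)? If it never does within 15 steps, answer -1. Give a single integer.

Step 1: cell (5,1)='T' (+2 fires, +1 burnt)
Step 2: cell (5,1)='T' (+3 fires, +2 burnt)
Step 3: cell (5,1)='T' (+4 fires, +3 burnt)
Step 4: cell (5,1)='T' (+3 fires, +4 burnt)
Step 5: cell (5,1)='T' (+5 fires, +3 burnt)
Step 6: cell (5,1)='T' (+5 fires, +5 burnt)
Step 7: cell (5,1)='T' (+5 fires, +5 burnt)
Step 8: cell (5,1)='T' (+3 fires, +5 burnt)
Step 9: cell (5,1)='F' (+2 fires, +3 burnt)
  -> target ignites at step 9
Step 10: cell (5,1)='.' (+0 fires, +2 burnt)
  fire out at step 10

9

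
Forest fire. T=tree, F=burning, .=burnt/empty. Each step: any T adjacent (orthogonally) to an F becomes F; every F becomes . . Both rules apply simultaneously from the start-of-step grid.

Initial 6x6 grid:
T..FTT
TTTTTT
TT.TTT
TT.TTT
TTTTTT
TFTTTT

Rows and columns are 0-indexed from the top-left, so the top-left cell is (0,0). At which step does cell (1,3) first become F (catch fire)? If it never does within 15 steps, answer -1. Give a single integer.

Step 1: cell (1,3)='F' (+5 fires, +2 burnt)
  -> target ignites at step 1
Step 2: cell (1,3)='.' (+8 fires, +5 burnt)
Step 3: cell (1,3)='.' (+8 fires, +8 burnt)
Step 4: cell (1,3)='.' (+6 fires, +8 burnt)
Step 5: cell (1,3)='.' (+3 fires, +6 burnt)
Step 6: cell (1,3)='.' (+0 fires, +3 burnt)
  fire out at step 6

1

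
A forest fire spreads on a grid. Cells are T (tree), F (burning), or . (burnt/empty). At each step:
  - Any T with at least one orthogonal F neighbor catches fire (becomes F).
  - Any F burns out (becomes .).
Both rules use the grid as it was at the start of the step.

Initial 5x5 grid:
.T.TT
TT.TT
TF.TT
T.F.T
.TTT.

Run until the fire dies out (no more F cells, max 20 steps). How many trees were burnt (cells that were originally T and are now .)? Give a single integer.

Answer: 8

Derivation:
Step 1: +3 fires, +2 burnt (F count now 3)
Step 2: +5 fires, +3 burnt (F count now 5)
Step 3: +0 fires, +5 burnt (F count now 0)
Fire out after step 3
Initially T: 15, now '.': 18
Total burnt (originally-T cells now '.'): 8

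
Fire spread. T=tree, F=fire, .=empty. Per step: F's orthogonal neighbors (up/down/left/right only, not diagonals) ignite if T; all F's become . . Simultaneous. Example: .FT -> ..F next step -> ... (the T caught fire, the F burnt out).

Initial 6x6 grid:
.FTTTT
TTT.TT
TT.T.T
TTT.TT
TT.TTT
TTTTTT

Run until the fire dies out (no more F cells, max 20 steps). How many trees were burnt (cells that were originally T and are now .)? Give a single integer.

Step 1: +2 fires, +1 burnt (F count now 2)
Step 2: +4 fires, +2 burnt (F count now 4)
Step 3: +3 fires, +4 burnt (F count now 3)
Step 4: +5 fires, +3 burnt (F count now 5)
Step 5: +3 fires, +5 burnt (F count now 3)
Step 6: +3 fires, +3 burnt (F count now 3)
Step 7: +2 fires, +3 burnt (F count now 2)
Step 8: +4 fires, +2 burnt (F count now 4)
Step 9: +2 fires, +4 burnt (F count now 2)
Step 10: +0 fires, +2 burnt (F count now 0)
Fire out after step 10
Initially T: 29, now '.': 35
Total burnt (originally-T cells now '.'): 28

Answer: 28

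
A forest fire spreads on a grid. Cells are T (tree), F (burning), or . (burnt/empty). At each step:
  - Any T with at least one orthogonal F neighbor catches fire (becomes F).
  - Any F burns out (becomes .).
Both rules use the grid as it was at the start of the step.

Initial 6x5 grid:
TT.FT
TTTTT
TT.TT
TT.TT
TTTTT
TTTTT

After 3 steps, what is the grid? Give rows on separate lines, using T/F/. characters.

Step 1: 2 trees catch fire, 1 burn out
  TT..F
  TTTFT
  TT.TT
  TT.TT
  TTTTT
  TTTTT
Step 2: 3 trees catch fire, 2 burn out
  TT...
  TTF.F
  TT.FT
  TT.TT
  TTTTT
  TTTTT
Step 3: 3 trees catch fire, 3 burn out
  TT...
  TF...
  TT..F
  TT.FT
  TTTTT
  TTTTT

TT...
TF...
TT..F
TT.FT
TTTTT
TTTTT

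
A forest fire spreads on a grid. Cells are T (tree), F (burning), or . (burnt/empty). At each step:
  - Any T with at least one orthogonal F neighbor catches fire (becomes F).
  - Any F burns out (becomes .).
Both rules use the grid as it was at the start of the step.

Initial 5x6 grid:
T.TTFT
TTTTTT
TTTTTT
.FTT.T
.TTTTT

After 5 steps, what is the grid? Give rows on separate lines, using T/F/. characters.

Step 1: 6 trees catch fire, 2 burn out
  T.TF.F
  TTTTFT
  TFTTTT
  ..FT.T
  .FTTTT
Step 2: 9 trees catch fire, 6 burn out
  T.F...
  TFTF.F
  F.FTFT
  ...F.T
  ..FTTT
Step 3: 5 trees catch fire, 9 burn out
  T.....
  F.F...
  ...F.F
  .....T
  ...FTT
Step 4: 3 trees catch fire, 5 burn out
  F.....
  ......
  ......
  .....F
  ....FT
Step 5: 1 trees catch fire, 3 burn out
  ......
  ......
  ......
  ......
  .....F

......
......
......
......
.....F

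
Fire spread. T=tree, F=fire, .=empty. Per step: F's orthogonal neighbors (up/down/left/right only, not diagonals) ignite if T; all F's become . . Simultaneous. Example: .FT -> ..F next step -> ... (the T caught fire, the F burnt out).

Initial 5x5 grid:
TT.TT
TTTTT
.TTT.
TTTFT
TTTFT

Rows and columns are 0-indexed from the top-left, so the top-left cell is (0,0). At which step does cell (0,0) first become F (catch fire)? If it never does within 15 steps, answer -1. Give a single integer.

Step 1: cell (0,0)='T' (+5 fires, +2 burnt)
Step 2: cell (0,0)='T' (+4 fires, +5 burnt)
Step 3: cell (0,0)='T' (+6 fires, +4 burnt)
Step 4: cell (0,0)='T' (+2 fires, +6 burnt)
Step 5: cell (0,0)='T' (+2 fires, +2 burnt)
Step 6: cell (0,0)='F' (+1 fires, +2 burnt)
  -> target ignites at step 6
Step 7: cell (0,0)='.' (+0 fires, +1 burnt)
  fire out at step 7

6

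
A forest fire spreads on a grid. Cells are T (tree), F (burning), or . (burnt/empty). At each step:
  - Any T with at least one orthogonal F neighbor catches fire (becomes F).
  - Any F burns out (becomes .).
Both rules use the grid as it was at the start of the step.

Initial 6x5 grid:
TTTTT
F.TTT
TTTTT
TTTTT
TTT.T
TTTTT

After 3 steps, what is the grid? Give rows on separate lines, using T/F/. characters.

Step 1: 2 trees catch fire, 1 burn out
  FTTTT
  ..TTT
  FTTTT
  TTTTT
  TTT.T
  TTTTT
Step 2: 3 trees catch fire, 2 burn out
  .FTTT
  ..TTT
  .FTTT
  FTTTT
  TTT.T
  TTTTT
Step 3: 4 trees catch fire, 3 burn out
  ..FTT
  ..TTT
  ..FTT
  .FTTT
  FTT.T
  TTTTT

..FTT
..TTT
..FTT
.FTTT
FTT.T
TTTTT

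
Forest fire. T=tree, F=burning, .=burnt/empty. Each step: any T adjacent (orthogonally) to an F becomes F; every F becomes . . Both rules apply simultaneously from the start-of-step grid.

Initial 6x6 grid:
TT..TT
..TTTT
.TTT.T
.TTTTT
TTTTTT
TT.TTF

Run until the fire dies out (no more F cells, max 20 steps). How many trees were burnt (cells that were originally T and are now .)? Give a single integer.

Answer: 25

Derivation:
Step 1: +2 fires, +1 burnt (F count now 2)
Step 2: +3 fires, +2 burnt (F count now 3)
Step 3: +3 fires, +3 burnt (F count now 3)
Step 4: +3 fires, +3 burnt (F count now 3)
Step 5: +5 fires, +3 burnt (F count now 5)
Step 6: +6 fires, +5 burnt (F count now 6)
Step 7: +3 fires, +6 burnt (F count now 3)
Step 8: +0 fires, +3 burnt (F count now 0)
Fire out after step 8
Initially T: 27, now '.': 34
Total burnt (originally-T cells now '.'): 25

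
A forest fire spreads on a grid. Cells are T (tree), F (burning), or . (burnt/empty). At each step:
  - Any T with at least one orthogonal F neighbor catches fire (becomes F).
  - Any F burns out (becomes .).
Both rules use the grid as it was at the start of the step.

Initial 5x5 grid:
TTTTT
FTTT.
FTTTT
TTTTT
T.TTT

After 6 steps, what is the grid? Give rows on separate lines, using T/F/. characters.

Step 1: 4 trees catch fire, 2 burn out
  FTTTT
  .FTT.
  .FTTT
  FTTTT
  T.TTT
Step 2: 5 trees catch fire, 4 burn out
  .FTTT
  ..FT.
  ..FTT
  .FTTT
  F.TTT
Step 3: 4 trees catch fire, 5 burn out
  ..FTT
  ...F.
  ...FT
  ..FTT
  ..TTT
Step 4: 4 trees catch fire, 4 burn out
  ...FT
  .....
  ....F
  ...FT
  ..FTT
Step 5: 3 trees catch fire, 4 burn out
  ....F
  .....
  .....
  ....F
  ...FT
Step 6: 1 trees catch fire, 3 burn out
  .....
  .....
  .....
  .....
  ....F

.....
.....
.....
.....
....F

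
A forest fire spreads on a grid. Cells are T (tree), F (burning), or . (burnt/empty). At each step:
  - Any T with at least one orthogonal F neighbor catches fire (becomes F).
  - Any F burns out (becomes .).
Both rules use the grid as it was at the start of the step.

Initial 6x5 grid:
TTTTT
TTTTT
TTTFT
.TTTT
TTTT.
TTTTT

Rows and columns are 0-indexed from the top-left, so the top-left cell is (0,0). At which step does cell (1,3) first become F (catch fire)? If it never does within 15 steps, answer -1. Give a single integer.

Step 1: cell (1,3)='F' (+4 fires, +1 burnt)
  -> target ignites at step 1
Step 2: cell (1,3)='.' (+7 fires, +4 burnt)
Step 3: cell (1,3)='.' (+7 fires, +7 burnt)
Step 4: cell (1,3)='.' (+5 fires, +7 burnt)
Step 5: cell (1,3)='.' (+3 fires, +5 burnt)
Step 6: cell (1,3)='.' (+1 fires, +3 burnt)
Step 7: cell (1,3)='.' (+0 fires, +1 burnt)
  fire out at step 7

1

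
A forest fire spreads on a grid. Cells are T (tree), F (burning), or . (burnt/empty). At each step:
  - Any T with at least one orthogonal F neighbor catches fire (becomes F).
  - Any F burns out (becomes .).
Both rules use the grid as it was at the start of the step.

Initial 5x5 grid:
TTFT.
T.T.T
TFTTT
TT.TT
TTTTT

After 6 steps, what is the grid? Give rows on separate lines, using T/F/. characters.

Step 1: 6 trees catch fire, 2 burn out
  TF.F.
  T.F.T
  F.FTT
  TF.TT
  TTTTT
Step 2: 5 trees catch fire, 6 burn out
  F....
  F...T
  ...FT
  F..TT
  TFTTT
Step 3: 4 trees catch fire, 5 burn out
  .....
  ....T
  ....F
  ...FT
  F.FTT
Step 4: 3 trees catch fire, 4 burn out
  .....
  ....F
  .....
  ....F
  ...FT
Step 5: 1 trees catch fire, 3 burn out
  .....
  .....
  .....
  .....
  ....F
Step 6: 0 trees catch fire, 1 burn out
  .....
  .....
  .....
  .....
  .....

.....
.....
.....
.....
.....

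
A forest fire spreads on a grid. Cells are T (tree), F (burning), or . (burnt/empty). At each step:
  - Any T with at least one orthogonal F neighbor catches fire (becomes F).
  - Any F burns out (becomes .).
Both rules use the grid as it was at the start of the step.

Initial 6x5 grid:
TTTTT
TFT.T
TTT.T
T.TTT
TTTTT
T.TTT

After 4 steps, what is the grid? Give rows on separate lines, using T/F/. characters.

Step 1: 4 trees catch fire, 1 burn out
  TFTTT
  F.F.T
  TFT.T
  T.TTT
  TTTTT
  T.TTT
Step 2: 4 trees catch fire, 4 burn out
  F.FTT
  ....T
  F.F.T
  T.TTT
  TTTTT
  T.TTT
Step 3: 3 trees catch fire, 4 burn out
  ...FT
  ....T
  ....T
  F.FTT
  TTTTT
  T.TTT
Step 4: 4 trees catch fire, 3 burn out
  ....F
  ....T
  ....T
  ...FT
  FTFTT
  T.TTT

....F
....T
....T
...FT
FTFTT
T.TTT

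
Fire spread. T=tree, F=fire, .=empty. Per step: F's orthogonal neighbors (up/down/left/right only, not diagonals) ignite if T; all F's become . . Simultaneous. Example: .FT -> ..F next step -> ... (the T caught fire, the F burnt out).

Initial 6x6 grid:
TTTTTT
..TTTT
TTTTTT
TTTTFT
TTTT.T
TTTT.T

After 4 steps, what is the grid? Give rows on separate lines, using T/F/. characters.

Step 1: 3 trees catch fire, 1 burn out
  TTTTTT
  ..TTTT
  TTTTFT
  TTTF.F
  TTTT.T
  TTTT.T
Step 2: 6 trees catch fire, 3 burn out
  TTTTTT
  ..TTFT
  TTTF.F
  TTF...
  TTTF.F
  TTTT.T
Step 3: 8 trees catch fire, 6 burn out
  TTTTFT
  ..TF.F
  TTF...
  TF....
  TTF...
  TTTF.F
Step 4: 7 trees catch fire, 8 burn out
  TTTF.F
  ..F...
  TF....
  F.....
  TF....
  TTF...

TTTF.F
..F...
TF....
F.....
TF....
TTF...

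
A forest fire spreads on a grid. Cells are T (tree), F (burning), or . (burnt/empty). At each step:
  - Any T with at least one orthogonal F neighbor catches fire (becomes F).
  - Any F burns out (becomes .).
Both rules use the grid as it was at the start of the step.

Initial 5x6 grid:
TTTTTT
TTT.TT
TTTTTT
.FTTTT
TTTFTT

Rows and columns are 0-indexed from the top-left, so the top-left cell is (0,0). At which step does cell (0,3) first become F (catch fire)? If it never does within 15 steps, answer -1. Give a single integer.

Step 1: cell (0,3)='T' (+6 fires, +2 burnt)
Step 2: cell (0,3)='T' (+7 fires, +6 burnt)
Step 3: cell (0,3)='T' (+5 fires, +7 burnt)
Step 4: cell (0,3)='T' (+4 fires, +5 burnt)
Step 5: cell (0,3)='F' (+3 fires, +4 burnt)
  -> target ignites at step 5
Step 6: cell (0,3)='.' (+1 fires, +3 burnt)
Step 7: cell (0,3)='.' (+0 fires, +1 burnt)
  fire out at step 7

5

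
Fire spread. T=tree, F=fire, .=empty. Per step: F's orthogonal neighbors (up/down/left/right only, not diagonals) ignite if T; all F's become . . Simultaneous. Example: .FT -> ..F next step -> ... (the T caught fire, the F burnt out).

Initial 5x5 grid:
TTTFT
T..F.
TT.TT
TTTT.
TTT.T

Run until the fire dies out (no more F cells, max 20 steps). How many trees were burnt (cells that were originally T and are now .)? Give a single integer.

Answer: 16

Derivation:
Step 1: +3 fires, +2 burnt (F count now 3)
Step 2: +3 fires, +3 burnt (F count now 3)
Step 3: +2 fires, +3 burnt (F count now 2)
Step 4: +3 fires, +2 burnt (F count now 3)
Step 5: +4 fires, +3 burnt (F count now 4)
Step 6: +1 fires, +4 burnt (F count now 1)
Step 7: +0 fires, +1 burnt (F count now 0)
Fire out after step 7
Initially T: 17, now '.': 24
Total burnt (originally-T cells now '.'): 16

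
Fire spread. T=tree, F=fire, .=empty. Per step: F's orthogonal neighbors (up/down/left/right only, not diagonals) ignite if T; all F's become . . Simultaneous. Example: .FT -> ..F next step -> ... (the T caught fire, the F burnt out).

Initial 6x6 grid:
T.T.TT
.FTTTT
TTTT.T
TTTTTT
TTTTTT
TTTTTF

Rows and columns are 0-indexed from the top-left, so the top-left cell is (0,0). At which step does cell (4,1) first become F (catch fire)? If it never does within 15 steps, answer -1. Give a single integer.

Step 1: cell (4,1)='T' (+4 fires, +2 burnt)
Step 2: cell (4,1)='T' (+8 fires, +4 burnt)
Step 3: cell (4,1)='F' (+9 fires, +8 burnt)
  -> target ignites at step 3
Step 4: cell (4,1)='.' (+6 fires, +9 burnt)
Step 5: cell (4,1)='.' (+2 fires, +6 burnt)
Step 6: cell (4,1)='.' (+0 fires, +2 burnt)
  fire out at step 6

3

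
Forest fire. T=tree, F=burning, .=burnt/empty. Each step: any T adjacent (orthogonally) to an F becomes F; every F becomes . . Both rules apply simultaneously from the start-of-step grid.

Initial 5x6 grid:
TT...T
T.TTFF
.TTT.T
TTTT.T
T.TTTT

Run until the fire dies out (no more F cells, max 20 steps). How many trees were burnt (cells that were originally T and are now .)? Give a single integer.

Step 1: +3 fires, +2 burnt (F count now 3)
Step 2: +3 fires, +3 burnt (F count now 3)
Step 3: +3 fires, +3 burnt (F count now 3)
Step 4: +4 fires, +3 burnt (F count now 4)
Step 5: +2 fires, +4 burnt (F count now 2)
Step 6: +1 fires, +2 burnt (F count now 1)
Step 7: +1 fires, +1 burnt (F count now 1)
Step 8: +0 fires, +1 burnt (F count now 0)
Fire out after step 8
Initially T: 20, now '.': 27
Total burnt (originally-T cells now '.'): 17

Answer: 17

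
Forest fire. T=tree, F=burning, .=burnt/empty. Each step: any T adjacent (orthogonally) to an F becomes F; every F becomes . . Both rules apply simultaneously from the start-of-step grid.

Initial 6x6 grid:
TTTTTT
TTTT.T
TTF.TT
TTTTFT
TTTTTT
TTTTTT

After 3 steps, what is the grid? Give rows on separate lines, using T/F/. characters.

Step 1: 7 trees catch fire, 2 burn out
  TTTTTT
  TTFT.T
  TF..FT
  TTFF.F
  TTTTFT
  TTTTTT
Step 2: 10 trees catch fire, 7 burn out
  TTFTTT
  TF.F.T
  F....F
  TF....
  TTFF.F
  TTTTFT
Step 3: 9 trees catch fire, 10 burn out
  TF.FTT
  F....F
  ......
  F.....
  TF....
  TTFF.F

TF.FTT
F....F
......
F.....
TF....
TTFF.F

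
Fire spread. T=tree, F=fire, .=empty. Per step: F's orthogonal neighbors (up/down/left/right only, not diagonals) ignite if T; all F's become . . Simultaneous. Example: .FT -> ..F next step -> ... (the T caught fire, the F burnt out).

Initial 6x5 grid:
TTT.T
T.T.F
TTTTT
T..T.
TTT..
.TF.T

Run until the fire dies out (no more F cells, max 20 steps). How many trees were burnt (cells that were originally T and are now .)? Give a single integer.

Step 1: +4 fires, +2 burnt (F count now 4)
Step 2: +2 fires, +4 burnt (F count now 2)
Step 3: +3 fires, +2 burnt (F count now 3)
Step 4: +3 fires, +3 burnt (F count now 3)
Step 5: +2 fires, +3 burnt (F count now 2)
Step 6: +2 fires, +2 burnt (F count now 2)
Step 7: +1 fires, +2 burnt (F count now 1)
Step 8: +0 fires, +1 burnt (F count now 0)
Fire out after step 8
Initially T: 18, now '.': 29
Total burnt (originally-T cells now '.'): 17

Answer: 17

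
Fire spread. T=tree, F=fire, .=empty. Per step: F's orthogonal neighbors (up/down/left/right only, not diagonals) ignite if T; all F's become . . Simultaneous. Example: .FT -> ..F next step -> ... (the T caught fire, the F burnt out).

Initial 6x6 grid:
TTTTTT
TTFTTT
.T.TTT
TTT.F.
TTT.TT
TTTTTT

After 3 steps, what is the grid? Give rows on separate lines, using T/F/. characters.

Step 1: 5 trees catch fire, 2 burn out
  TTFTTT
  TF.FTT
  .T.TFT
  TTT...
  TTT.FT
  TTTTTT
Step 2: 9 trees catch fire, 5 burn out
  TF.FTT
  F...FT
  .F.F.F
  TTT...
  TTT..F
  TTTTFT
Step 3: 6 trees catch fire, 9 burn out
  F...FT
  .....F
  ......
  TFT...
  TTT...
  TTTF.F

F...FT
.....F
......
TFT...
TTT...
TTTF.F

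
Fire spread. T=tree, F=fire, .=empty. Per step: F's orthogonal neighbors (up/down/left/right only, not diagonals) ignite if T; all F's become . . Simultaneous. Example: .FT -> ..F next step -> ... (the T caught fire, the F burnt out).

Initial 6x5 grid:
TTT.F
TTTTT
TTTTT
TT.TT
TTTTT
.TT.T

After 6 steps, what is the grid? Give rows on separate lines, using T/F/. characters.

Step 1: 1 trees catch fire, 1 burn out
  TTT..
  TTTTF
  TTTTT
  TT.TT
  TTTTT
  .TT.T
Step 2: 2 trees catch fire, 1 burn out
  TTT..
  TTTF.
  TTTTF
  TT.TT
  TTTTT
  .TT.T
Step 3: 3 trees catch fire, 2 burn out
  TTT..
  TTF..
  TTTF.
  TT.TF
  TTTTT
  .TT.T
Step 4: 5 trees catch fire, 3 burn out
  TTF..
  TF...
  TTF..
  TT.F.
  TTTTF
  .TT.T
Step 5: 5 trees catch fire, 5 burn out
  TF...
  F....
  TF...
  TT...
  TTTF.
  .TT.F
Step 6: 4 trees catch fire, 5 burn out
  F....
  .....
  F....
  TF...
  TTF..
  .TT..

F....
.....
F....
TF...
TTF..
.TT..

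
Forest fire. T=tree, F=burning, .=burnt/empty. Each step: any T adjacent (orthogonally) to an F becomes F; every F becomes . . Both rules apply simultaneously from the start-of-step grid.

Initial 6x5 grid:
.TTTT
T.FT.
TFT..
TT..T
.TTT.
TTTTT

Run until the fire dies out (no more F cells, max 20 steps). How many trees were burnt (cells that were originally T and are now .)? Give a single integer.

Answer: 18

Derivation:
Step 1: +5 fires, +2 burnt (F count now 5)
Step 2: +5 fires, +5 burnt (F count now 5)
Step 3: +3 fires, +5 burnt (F count now 3)
Step 4: +3 fires, +3 burnt (F count now 3)
Step 5: +1 fires, +3 burnt (F count now 1)
Step 6: +1 fires, +1 burnt (F count now 1)
Step 7: +0 fires, +1 burnt (F count now 0)
Fire out after step 7
Initially T: 19, now '.': 29
Total burnt (originally-T cells now '.'): 18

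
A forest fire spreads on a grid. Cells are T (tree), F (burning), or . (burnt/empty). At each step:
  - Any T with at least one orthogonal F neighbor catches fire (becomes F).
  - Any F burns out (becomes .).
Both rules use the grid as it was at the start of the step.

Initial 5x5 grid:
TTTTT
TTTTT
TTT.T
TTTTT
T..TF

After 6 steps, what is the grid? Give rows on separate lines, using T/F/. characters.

Step 1: 2 trees catch fire, 1 burn out
  TTTTT
  TTTTT
  TTT.T
  TTTTF
  T..F.
Step 2: 2 trees catch fire, 2 burn out
  TTTTT
  TTTTT
  TTT.F
  TTTF.
  T....
Step 3: 2 trees catch fire, 2 burn out
  TTTTT
  TTTTF
  TTT..
  TTF..
  T....
Step 4: 4 trees catch fire, 2 burn out
  TTTTF
  TTTF.
  TTF..
  TF...
  T....
Step 5: 4 trees catch fire, 4 burn out
  TTTF.
  TTF..
  TF...
  F....
  T....
Step 6: 4 trees catch fire, 4 burn out
  TTF..
  TF...
  F....
  .....
  F....

TTF..
TF...
F....
.....
F....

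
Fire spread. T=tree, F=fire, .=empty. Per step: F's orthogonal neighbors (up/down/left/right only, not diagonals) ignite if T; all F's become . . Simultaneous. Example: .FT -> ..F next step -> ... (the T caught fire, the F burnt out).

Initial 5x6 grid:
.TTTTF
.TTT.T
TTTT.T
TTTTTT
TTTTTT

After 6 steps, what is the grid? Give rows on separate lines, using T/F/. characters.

Step 1: 2 trees catch fire, 1 burn out
  .TTTF.
  .TTT.F
  TTTT.T
  TTTTTT
  TTTTTT
Step 2: 2 trees catch fire, 2 burn out
  .TTF..
  .TTT..
  TTTT.F
  TTTTTT
  TTTTTT
Step 3: 3 trees catch fire, 2 burn out
  .TF...
  .TTF..
  TTTT..
  TTTTTF
  TTTTTT
Step 4: 5 trees catch fire, 3 burn out
  .F....
  .TF...
  TTTF..
  TTTTF.
  TTTTTF
Step 5: 4 trees catch fire, 5 burn out
  ......
  .F....
  TTF...
  TTTF..
  TTTTF.
Step 6: 3 trees catch fire, 4 burn out
  ......
  ......
  TF....
  TTF...
  TTTF..

......
......
TF....
TTF...
TTTF..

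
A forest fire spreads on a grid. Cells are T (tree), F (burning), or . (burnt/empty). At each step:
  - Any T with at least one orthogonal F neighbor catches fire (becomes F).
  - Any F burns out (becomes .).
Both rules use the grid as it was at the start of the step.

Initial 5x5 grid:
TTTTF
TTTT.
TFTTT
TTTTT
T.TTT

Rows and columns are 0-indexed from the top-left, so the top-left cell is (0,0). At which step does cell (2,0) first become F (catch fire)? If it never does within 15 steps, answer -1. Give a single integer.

Step 1: cell (2,0)='F' (+5 fires, +2 burnt)
  -> target ignites at step 1
Step 2: cell (2,0)='.' (+8 fires, +5 burnt)
Step 3: cell (2,0)='.' (+5 fires, +8 burnt)
Step 4: cell (2,0)='.' (+2 fires, +5 burnt)
Step 5: cell (2,0)='.' (+1 fires, +2 burnt)
Step 6: cell (2,0)='.' (+0 fires, +1 burnt)
  fire out at step 6

1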